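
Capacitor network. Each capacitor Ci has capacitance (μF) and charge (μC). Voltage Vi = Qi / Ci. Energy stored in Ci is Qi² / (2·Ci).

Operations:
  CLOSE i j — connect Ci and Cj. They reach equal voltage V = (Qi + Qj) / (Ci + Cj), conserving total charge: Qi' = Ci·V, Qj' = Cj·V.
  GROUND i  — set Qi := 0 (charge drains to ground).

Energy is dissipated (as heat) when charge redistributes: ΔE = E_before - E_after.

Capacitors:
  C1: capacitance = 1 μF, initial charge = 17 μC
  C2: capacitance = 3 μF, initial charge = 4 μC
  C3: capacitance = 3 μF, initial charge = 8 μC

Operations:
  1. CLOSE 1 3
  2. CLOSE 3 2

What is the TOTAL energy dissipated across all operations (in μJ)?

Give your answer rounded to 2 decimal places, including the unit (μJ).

Initial: C1(1μF, Q=17μC, V=17.00V), C2(3μF, Q=4μC, V=1.33V), C3(3μF, Q=8μC, V=2.67V)
Op 1: CLOSE 1-3: Q_total=25.00, C_total=4.00, V=6.25; Q1=6.25, Q3=18.75; dissipated=77.042
Op 2: CLOSE 3-2: Q_total=22.75, C_total=6.00, V=3.79; Q3=11.38, Q2=11.38; dissipated=18.130
Total dissipated: 95.172 μJ

Answer: 95.17 μJ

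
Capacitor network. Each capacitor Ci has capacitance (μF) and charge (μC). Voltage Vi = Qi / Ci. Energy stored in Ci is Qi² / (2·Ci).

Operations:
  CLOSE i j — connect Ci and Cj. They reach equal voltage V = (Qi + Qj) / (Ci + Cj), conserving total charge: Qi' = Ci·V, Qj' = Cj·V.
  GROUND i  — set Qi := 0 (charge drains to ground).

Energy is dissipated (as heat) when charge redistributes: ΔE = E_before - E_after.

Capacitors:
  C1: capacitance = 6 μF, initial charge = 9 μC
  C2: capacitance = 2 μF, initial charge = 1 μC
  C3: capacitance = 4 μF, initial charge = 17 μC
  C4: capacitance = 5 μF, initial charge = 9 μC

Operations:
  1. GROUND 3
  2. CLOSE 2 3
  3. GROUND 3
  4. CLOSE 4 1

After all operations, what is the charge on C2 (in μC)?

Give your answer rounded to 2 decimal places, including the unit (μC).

Answer: 0.33 μC

Derivation:
Initial: C1(6μF, Q=9μC, V=1.50V), C2(2μF, Q=1μC, V=0.50V), C3(4μF, Q=17μC, V=4.25V), C4(5μF, Q=9μC, V=1.80V)
Op 1: GROUND 3: Q3=0; energy lost=36.125
Op 2: CLOSE 2-3: Q_total=1.00, C_total=6.00, V=0.17; Q2=0.33, Q3=0.67; dissipated=0.167
Op 3: GROUND 3: Q3=0; energy lost=0.056
Op 4: CLOSE 4-1: Q_total=18.00, C_total=11.00, V=1.64; Q4=8.18, Q1=9.82; dissipated=0.123
Final charges: Q1=9.82, Q2=0.33, Q3=0.00, Q4=8.18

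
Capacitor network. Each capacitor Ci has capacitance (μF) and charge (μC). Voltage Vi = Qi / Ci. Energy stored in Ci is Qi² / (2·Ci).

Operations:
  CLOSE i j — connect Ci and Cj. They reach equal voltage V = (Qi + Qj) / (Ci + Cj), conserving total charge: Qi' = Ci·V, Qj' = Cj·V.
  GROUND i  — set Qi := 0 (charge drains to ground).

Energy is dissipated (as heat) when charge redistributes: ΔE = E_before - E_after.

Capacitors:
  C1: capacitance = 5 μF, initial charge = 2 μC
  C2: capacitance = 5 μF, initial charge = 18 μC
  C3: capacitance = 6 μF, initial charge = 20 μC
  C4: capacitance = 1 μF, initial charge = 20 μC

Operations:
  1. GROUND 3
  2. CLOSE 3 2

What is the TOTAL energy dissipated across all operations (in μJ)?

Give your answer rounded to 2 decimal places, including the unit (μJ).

Answer: 51.01 μJ

Derivation:
Initial: C1(5μF, Q=2μC, V=0.40V), C2(5μF, Q=18μC, V=3.60V), C3(6μF, Q=20μC, V=3.33V), C4(1μF, Q=20μC, V=20.00V)
Op 1: GROUND 3: Q3=0; energy lost=33.333
Op 2: CLOSE 3-2: Q_total=18.00, C_total=11.00, V=1.64; Q3=9.82, Q2=8.18; dissipated=17.673
Total dissipated: 51.006 μJ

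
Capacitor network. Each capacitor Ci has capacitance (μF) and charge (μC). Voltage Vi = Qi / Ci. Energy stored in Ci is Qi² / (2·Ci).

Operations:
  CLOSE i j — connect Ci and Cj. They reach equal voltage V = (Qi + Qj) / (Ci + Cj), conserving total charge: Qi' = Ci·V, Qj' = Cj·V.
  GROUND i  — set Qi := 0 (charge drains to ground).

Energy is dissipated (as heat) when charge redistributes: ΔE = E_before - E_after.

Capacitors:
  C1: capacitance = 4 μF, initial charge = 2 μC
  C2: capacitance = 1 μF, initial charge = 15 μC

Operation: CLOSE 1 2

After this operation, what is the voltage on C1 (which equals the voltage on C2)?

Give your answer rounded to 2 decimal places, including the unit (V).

Answer: 3.40 V

Derivation:
Initial: C1(4μF, Q=2μC, V=0.50V), C2(1μF, Q=15μC, V=15.00V)
Op 1: CLOSE 1-2: Q_total=17.00, C_total=5.00, V=3.40; Q1=13.60, Q2=3.40; dissipated=84.100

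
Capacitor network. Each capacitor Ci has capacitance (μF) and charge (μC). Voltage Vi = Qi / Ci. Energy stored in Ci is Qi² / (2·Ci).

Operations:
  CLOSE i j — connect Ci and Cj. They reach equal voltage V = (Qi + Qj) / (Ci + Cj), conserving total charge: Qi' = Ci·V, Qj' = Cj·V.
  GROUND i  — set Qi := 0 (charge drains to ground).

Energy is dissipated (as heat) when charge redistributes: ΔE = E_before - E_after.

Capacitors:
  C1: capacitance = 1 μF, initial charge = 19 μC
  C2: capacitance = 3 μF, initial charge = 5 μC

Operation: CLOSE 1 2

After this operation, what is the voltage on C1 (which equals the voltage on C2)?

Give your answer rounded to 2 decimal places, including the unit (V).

Initial: C1(1μF, Q=19μC, V=19.00V), C2(3μF, Q=5μC, V=1.67V)
Op 1: CLOSE 1-2: Q_total=24.00, C_total=4.00, V=6.00; Q1=6.00, Q2=18.00; dissipated=112.667

Answer: 6.00 V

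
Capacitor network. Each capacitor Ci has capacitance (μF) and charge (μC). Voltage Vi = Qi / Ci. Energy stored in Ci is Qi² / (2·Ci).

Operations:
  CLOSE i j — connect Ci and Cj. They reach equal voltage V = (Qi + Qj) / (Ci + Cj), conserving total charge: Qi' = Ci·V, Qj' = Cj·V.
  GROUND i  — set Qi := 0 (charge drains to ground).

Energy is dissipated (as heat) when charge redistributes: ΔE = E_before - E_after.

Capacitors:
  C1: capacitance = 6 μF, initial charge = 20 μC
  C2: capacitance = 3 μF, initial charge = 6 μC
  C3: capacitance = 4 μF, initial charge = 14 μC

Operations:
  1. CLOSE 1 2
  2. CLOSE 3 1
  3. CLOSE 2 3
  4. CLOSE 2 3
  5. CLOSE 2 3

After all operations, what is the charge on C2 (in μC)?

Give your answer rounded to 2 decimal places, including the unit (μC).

Initial: C1(6μF, Q=20μC, V=3.33V), C2(3μF, Q=6μC, V=2.00V), C3(4μF, Q=14μC, V=3.50V)
Op 1: CLOSE 1-2: Q_total=26.00, C_total=9.00, V=2.89; Q1=17.33, Q2=8.67; dissipated=1.778
Op 2: CLOSE 3-1: Q_total=31.33, C_total=10.00, V=3.13; Q3=12.53, Q1=18.80; dissipated=0.448
Op 3: CLOSE 2-3: Q_total=21.20, C_total=7.00, V=3.03; Q2=9.09, Q3=12.11; dissipated=0.051
Op 4: CLOSE 2-3: Q_total=21.20, C_total=7.00, V=3.03; Q2=9.09, Q3=12.11; dissipated=0.000
Op 5: CLOSE 2-3: Q_total=21.20, C_total=7.00, V=3.03; Q2=9.09, Q3=12.11; dissipated=0.000
Final charges: Q1=18.80, Q2=9.09, Q3=12.11

Answer: 9.09 μC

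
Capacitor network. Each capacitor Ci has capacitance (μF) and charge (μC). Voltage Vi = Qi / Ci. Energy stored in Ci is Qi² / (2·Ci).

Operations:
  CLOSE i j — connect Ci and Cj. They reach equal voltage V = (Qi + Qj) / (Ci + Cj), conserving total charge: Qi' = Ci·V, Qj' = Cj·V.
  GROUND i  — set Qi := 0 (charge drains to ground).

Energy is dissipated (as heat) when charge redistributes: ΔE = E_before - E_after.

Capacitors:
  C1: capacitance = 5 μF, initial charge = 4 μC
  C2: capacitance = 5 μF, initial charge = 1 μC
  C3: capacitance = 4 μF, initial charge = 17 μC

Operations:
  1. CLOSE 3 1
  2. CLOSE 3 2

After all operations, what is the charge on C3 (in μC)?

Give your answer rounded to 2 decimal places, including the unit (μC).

Answer: 4.59 μC

Derivation:
Initial: C1(5μF, Q=4μC, V=0.80V), C2(5μF, Q=1μC, V=0.20V), C3(4μF, Q=17μC, V=4.25V)
Op 1: CLOSE 3-1: Q_total=21.00, C_total=9.00, V=2.33; Q3=9.33, Q1=11.67; dissipated=13.225
Op 2: CLOSE 3-2: Q_total=10.33, C_total=9.00, V=1.15; Q3=4.59, Q2=5.74; dissipated=5.057
Final charges: Q1=11.67, Q2=5.74, Q3=4.59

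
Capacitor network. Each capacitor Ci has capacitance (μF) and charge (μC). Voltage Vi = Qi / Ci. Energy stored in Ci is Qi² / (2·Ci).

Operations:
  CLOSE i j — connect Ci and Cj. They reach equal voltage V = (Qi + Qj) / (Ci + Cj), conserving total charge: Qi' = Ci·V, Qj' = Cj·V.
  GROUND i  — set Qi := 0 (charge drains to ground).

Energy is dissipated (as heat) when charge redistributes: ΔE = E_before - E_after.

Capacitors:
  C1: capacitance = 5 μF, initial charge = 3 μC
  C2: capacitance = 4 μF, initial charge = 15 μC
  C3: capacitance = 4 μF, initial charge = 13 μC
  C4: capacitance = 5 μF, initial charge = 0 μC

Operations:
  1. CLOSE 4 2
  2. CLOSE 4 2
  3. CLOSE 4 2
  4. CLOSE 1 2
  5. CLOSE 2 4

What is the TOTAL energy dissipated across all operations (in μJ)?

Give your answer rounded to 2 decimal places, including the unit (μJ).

Initial: C1(5μF, Q=3μC, V=0.60V), C2(4μF, Q=15μC, V=3.75V), C3(4μF, Q=13μC, V=3.25V), C4(5μF, Q=0μC, V=0.00V)
Op 1: CLOSE 4-2: Q_total=15.00, C_total=9.00, V=1.67; Q4=8.33, Q2=6.67; dissipated=15.625
Op 2: CLOSE 4-2: Q_total=15.00, C_total=9.00, V=1.67; Q4=8.33, Q2=6.67; dissipated=0.000
Op 3: CLOSE 4-2: Q_total=15.00, C_total=9.00, V=1.67; Q4=8.33, Q2=6.67; dissipated=0.000
Op 4: CLOSE 1-2: Q_total=9.67, C_total=9.00, V=1.07; Q1=5.37, Q2=4.30; dissipated=1.264
Op 5: CLOSE 2-4: Q_total=12.63, C_total=9.00, V=1.40; Q2=5.61, Q4=7.02; dissipated=0.390
Total dissipated: 17.279 μJ

Answer: 17.28 μJ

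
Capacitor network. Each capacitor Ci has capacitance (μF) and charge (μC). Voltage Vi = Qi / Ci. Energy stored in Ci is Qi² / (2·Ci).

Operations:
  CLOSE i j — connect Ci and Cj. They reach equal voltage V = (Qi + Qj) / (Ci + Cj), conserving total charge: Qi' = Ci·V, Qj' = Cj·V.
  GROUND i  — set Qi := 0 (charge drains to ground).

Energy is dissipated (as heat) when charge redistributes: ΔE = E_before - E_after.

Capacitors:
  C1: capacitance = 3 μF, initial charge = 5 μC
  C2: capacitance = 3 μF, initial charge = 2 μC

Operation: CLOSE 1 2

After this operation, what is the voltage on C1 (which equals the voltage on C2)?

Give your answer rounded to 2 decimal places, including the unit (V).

Initial: C1(3μF, Q=5μC, V=1.67V), C2(3μF, Q=2μC, V=0.67V)
Op 1: CLOSE 1-2: Q_total=7.00, C_total=6.00, V=1.17; Q1=3.50, Q2=3.50; dissipated=0.750

Answer: 1.17 V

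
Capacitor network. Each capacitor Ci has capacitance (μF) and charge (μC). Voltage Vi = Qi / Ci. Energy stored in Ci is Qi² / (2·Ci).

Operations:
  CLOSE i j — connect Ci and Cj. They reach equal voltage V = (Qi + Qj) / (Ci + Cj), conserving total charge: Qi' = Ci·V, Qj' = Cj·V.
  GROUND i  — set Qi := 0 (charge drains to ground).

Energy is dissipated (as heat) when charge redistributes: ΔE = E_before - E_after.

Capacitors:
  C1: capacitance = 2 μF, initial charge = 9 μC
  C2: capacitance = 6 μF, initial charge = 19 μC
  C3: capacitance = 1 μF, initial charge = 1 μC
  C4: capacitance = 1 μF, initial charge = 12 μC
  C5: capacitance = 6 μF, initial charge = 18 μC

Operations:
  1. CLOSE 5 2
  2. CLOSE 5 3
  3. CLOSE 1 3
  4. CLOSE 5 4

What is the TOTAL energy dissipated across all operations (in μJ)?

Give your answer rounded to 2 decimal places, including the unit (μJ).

Answer: 39.27 μJ

Derivation:
Initial: C1(2μF, Q=9μC, V=4.50V), C2(6μF, Q=19μC, V=3.17V), C3(1μF, Q=1μC, V=1.00V), C4(1μF, Q=12μC, V=12.00V), C5(6μF, Q=18μC, V=3.00V)
Op 1: CLOSE 5-2: Q_total=37.00, C_total=12.00, V=3.08; Q5=18.50, Q2=18.50; dissipated=0.042
Op 2: CLOSE 5-3: Q_total=19.50, C_total=7.00, V=2.79; Q5=16.71, Q3=2.79; dissipated=1.860
Op 3: CLOSE 1-3: Q_total=11.79, C_total=3.00, V=3.93; Q1=7.86, Q3=3.93; dissipated=0.980
Op 4: CLOSE 5-4: Q_total=28.71, C_total=7.00, V=4.10; Q5=24.61, Q4=4.10; dissipated=36.387
Total dissipated: 39.268 μJ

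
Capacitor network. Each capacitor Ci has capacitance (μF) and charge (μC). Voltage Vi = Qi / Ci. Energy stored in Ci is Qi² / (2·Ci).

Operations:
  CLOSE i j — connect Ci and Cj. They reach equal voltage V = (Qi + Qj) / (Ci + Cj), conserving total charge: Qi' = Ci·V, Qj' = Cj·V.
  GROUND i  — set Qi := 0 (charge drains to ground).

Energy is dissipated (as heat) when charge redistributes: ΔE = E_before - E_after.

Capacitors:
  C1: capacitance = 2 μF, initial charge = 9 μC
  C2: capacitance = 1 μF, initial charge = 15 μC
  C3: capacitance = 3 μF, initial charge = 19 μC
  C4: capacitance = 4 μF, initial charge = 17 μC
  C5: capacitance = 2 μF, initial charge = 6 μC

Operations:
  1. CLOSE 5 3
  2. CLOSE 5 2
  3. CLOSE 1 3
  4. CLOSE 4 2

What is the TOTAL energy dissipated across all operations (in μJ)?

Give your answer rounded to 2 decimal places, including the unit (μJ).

Answer: 46.82 μJ

Derivation:
Initial: C1(2μF, Q=9μC, V=4.50V), C2(1μF, Q=15μC, V=15.00V), C3(3μF, Q=19μC, V=6.33V), C4(4μF, Q=17μC, V=4.25V), C5(2μF, Q=6μC, V=3.00V)
Op 1: CLOSE 5-3: Q_total=25.00, C_total=5.00, V=5.00; Q5=10.00, Q3=15.00; dissipated=6.667
Op 2: CLOSE 5-2: Q_total=25.00, C_total=3.00, V=8.33; Q5=16.67, Q2=8.33; dissipated=33.333
Op 3: CLOSE 1-3: Q_total=24.00, C_total=5.00, V=4.80; Q1=9.60, Q3=14.40; dissipated=0.150
Op 4: CLOSE 4-2: Q_total=25.33, C_total=5.00, V=5.07; Q4=20.27, Q2=5.07; dissipated=6.669
Total dissipated: 46.819 μJ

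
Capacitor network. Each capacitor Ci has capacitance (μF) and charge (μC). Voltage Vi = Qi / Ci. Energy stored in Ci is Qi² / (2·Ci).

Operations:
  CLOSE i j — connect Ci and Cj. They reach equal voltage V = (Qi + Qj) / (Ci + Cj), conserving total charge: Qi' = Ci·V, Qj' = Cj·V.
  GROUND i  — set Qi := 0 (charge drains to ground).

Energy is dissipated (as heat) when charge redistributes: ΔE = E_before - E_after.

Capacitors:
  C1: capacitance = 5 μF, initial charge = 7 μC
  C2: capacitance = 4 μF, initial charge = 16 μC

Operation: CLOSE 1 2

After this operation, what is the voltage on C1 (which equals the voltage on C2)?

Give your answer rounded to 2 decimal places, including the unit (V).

Initial: C1(5μF, Q=7μC, V=1.40V), C2(4μF, Q=16μC, V=4.00V)
Op 1: CLOSE 1-2: Q_total=23.00, C_total=9.00, V=2.56; Q1=12.78, Q2=10.22; dissipated=7.511

Answer: 2.56 V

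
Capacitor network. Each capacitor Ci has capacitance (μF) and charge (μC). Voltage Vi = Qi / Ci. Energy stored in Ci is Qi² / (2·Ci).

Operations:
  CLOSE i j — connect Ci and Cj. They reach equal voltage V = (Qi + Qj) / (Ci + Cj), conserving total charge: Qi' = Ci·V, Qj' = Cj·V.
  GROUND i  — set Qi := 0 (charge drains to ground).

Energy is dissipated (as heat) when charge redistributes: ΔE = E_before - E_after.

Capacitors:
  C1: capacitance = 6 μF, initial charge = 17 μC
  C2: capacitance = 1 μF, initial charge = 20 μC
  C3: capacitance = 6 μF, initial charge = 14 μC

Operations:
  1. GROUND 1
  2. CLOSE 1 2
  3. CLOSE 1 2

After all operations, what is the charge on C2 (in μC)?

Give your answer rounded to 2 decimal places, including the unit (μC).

Initial: C1(6μF, Q=17μC, V=2.83V), C2(1μF, Q=20μC, V=20.00V), C3(6μF, Q=14μC, V=2.33V)
Op 1: GROUND 1: Q1=0; energy lost=24.083
Op 2: CLOSE 1-2: Q_total=20.00, C_total=7.00, V=2.86; Q1=17.14, Q2=2.86; dissipated=171.429
Op 3: CLOSE 1-2: Q_total=20.00, C_total=7.00, V=2.86; Q1=17.14, Q2=2.86; dissipated=0.000
Final charges: Q1=17.14, Q2=2.86, Q3=14.00

Answer: 2.86 μC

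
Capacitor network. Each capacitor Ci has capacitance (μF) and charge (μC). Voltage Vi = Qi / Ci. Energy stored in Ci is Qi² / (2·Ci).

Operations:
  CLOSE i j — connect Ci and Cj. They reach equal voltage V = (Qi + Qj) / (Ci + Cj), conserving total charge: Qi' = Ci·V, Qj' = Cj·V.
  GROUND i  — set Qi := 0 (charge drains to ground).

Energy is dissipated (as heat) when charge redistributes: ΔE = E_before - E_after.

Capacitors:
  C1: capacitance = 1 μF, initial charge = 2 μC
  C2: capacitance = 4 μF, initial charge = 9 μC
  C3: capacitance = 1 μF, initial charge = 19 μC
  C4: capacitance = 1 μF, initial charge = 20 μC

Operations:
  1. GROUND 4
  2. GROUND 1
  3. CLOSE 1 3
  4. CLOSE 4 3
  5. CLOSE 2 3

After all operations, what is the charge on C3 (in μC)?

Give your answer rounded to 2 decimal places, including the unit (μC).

Initial: C1(1μF, Q=2μC, V=2.00V), C2(4μF, Q=9μC, V=2.25V), C3(1μF, Q=19μC, V=19.00V), C4(1μF, Q=20μC, V=20.00V)
Op 1: GROUND 4: Q4=0; energy lost=200.000
Op 2: GROUND 1: Q1=0; energy lost=2.000
Op 3: CLOSE 1-3: Q_total=19.00, C_total=2.00, V=9.50; Q1=9.50, Q3=9.50; dissipated=90.250
Op 4: CLOSE 4-3: Q_total=9.50, C_total=2.00, V=4.75; Q4=4.75, Q3=4.75; dissipated=22.562
Op 5: CLOSE 2-3: Q_total=13.75, C_total=5.00, V=2.75; Q2=11.00, Q3=2.75; dissipated=2.500
Final charges: Q1=9.50, Q2=11.00, Q3=2.75, Q4=4.75

Answer: 2.75 μC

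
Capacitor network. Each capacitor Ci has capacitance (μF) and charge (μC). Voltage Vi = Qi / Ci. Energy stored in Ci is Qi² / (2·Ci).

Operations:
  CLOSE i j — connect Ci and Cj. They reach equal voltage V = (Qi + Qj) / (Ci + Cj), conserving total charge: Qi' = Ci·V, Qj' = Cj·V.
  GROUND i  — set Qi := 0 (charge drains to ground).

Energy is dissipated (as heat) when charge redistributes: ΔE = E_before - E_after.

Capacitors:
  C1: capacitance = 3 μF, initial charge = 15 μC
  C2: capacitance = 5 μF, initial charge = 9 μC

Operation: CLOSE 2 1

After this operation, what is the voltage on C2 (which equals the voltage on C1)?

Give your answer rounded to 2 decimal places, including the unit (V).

Answer: 3.00 V

Derivation:
Initial: C1(3μF, Q=15μC, V=5.00V), C2(5μF, Q=9μC, V=1.80V)
Op 1: CLOSE 2-1: Q_total=24.00, C_total=8.00, V=3.00; Q2=15.00, Q1=9.00; dissipated=9.600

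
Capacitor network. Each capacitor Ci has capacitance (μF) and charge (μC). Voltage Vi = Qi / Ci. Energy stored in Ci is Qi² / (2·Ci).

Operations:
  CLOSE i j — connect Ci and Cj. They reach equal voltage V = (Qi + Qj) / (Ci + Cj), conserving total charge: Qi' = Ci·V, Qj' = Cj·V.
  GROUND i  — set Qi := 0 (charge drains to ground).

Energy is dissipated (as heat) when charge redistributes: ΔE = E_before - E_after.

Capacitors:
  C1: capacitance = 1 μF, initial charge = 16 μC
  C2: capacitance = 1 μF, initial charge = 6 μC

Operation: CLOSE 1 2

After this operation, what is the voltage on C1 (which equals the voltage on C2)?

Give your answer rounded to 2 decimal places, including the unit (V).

Answer: 11.00 V

Derivation:
Initial: C1(1μF, Q=16μC, V=16.00V), C2(1μF, Q=6μC, V=6.00V)
Op 1: CLOSE 1-2: Q_total=22.00, C_total=2.00, V=11.00; Q1=11.00, Q2=11.00; dissipated=25.000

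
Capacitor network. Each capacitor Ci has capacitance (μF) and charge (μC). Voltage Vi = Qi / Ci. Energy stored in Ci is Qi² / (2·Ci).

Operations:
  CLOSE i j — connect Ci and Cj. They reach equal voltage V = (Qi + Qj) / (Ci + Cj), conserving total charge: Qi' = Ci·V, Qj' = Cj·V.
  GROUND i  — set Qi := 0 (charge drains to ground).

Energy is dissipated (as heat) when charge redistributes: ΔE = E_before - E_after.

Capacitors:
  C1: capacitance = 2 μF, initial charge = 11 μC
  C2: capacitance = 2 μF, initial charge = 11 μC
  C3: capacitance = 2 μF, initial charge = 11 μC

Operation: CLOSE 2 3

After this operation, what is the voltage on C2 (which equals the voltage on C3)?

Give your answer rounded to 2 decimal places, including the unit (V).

Initial: C1(2μF, Q=11μC, V=5.50V), C2(2μF, Q=11μC, V=5.50V), C3(2μF, Q=11μC, V=5.50V)
Op 1: CLOSE 2-3: Q_total=22.00, C_total=4.00, V=5.50; Q2=11.00, Q3=11.00; dissipated=0.000

Answer: 5.50 V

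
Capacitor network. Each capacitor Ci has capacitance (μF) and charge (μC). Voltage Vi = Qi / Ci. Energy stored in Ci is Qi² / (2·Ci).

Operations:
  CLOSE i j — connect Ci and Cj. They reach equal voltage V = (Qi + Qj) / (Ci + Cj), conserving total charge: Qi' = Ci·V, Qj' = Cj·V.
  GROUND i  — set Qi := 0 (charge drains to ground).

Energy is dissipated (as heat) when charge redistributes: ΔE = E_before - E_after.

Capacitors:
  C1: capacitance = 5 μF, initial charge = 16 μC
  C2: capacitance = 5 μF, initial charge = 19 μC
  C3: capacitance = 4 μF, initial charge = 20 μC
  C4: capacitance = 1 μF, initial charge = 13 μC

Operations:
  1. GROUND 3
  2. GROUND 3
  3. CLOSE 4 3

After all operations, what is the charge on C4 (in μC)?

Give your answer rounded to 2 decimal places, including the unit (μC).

Answer: 2.60 μC

Derivation:
Initial: C1(5μF, Q=16μC, V=3.20V), C2(5μF, Q=19μC, V=3.80V), C3(4μF, Q=20μC, V=5.00V), C4(1μF, Q=13μC, V=13.00V)
Op 1: GROUND 3: Q3=0; energy lost=50.000
Op 2: GROUND 3: Q3=0; energy lost=0.000
Op 3: CLOSE 4-3: Q_total=13.00, C_total=5.00, V=2.60; Q4=2.60, Q3=10.40; dissipated=67.600
Final charges: Q1=16.00, Q2=19.00, Q3=10.40, Q4=2.60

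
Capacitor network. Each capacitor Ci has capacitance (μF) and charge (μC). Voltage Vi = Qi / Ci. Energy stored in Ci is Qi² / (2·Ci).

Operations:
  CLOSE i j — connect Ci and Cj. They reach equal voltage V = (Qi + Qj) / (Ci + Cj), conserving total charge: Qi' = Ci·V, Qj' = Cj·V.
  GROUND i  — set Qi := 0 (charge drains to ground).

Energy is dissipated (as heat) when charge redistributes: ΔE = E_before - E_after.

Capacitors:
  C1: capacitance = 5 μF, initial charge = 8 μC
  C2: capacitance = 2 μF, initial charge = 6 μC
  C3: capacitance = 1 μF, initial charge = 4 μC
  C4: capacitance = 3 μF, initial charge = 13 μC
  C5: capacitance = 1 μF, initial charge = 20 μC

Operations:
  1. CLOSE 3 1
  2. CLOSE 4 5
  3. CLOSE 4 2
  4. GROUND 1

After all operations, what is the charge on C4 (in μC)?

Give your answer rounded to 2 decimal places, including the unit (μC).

Initial: C1(5μF, Q=8μC, V=1.60V), C2(2μF, Q=6μC, V=3.00V), C3(1μF, Q=4μC, V=4.00V), C4(3μF, Q=13μC, V=4.33V), C5(1μF, Q=20μC, V=20.00V)
Op 1: CLOSE 3-1: Q_total=12.00, C_total=6.00, V=2.00; Q3=2.00, Q1=10.00; dissipated=2.400
Op 2: CLOSE 4-5: Q_total=33.00, C_total=4.00, V=8.25; Q4=24.75, Q5=8.25; dissipated=92.042
Op 3: CLOSE 4-2: Q_total=30.75, C_total=5.00, V=6.15; Q4=18.45, Q2=12.30; dissipated=16.538
Op 4: GROUND 1: Q1=0; energy lost=10.000
Final charges: Q1=0.00, Q2=12.30, Q3=2.00, Q4=18.45, Q5=8.25

Answer: 18.45 μC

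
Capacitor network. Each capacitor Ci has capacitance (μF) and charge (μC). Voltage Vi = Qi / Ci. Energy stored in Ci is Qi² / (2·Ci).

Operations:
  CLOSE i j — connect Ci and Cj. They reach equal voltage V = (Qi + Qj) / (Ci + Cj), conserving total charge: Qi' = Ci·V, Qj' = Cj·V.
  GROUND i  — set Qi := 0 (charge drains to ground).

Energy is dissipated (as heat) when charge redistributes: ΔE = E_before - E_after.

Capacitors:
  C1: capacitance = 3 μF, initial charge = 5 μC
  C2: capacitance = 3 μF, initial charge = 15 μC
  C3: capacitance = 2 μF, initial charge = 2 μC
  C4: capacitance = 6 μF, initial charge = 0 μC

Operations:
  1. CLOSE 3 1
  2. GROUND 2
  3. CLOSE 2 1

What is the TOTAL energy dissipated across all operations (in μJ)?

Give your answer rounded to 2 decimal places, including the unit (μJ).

Initial: C1(3μF, Q=5μC, V=1.67V), C2(3μF, Q=15μC, V=5.00V), C3(2μF, Q=2μC, V=1.00V), C4(6μF, Q=0μC, V=0.00V)
Op 1: CLOSE 3-1: Q_total=7.00, C_total=5.00, V=1.40; Q3=2.80, Q1=4.20; dissipated=0.267
Op 2: GROUND 2: Q2=0; energy lost=37.500
Op 3: CLOSE 2-1: Q_total=4.20, C_total=6.00, V=0.70; Q2=2.10, Q1=2.10; dissipated=1.470
Total dissipated: 39.237 μJ

Answer: 39.24 μJ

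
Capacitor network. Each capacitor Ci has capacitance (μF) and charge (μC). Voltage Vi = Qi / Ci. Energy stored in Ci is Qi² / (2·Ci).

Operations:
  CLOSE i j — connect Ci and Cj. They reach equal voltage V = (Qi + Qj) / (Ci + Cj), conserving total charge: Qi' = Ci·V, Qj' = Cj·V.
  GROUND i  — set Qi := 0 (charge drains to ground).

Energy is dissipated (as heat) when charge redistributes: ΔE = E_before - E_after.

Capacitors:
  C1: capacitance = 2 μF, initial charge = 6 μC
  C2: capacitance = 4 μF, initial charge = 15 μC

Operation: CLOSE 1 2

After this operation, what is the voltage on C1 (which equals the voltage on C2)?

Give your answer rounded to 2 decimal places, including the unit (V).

Initial: C1(2μF, Q=6μC, V=3.00V), C2(4μF, Q=15μC, V=3.75V)
Op 1: CLOSE 1-2: Q_total=21.00, C_total=6.00, V=3.50; Q1=7.00, Q2=14.00; dissipated=0.375

Answer: 3.50 V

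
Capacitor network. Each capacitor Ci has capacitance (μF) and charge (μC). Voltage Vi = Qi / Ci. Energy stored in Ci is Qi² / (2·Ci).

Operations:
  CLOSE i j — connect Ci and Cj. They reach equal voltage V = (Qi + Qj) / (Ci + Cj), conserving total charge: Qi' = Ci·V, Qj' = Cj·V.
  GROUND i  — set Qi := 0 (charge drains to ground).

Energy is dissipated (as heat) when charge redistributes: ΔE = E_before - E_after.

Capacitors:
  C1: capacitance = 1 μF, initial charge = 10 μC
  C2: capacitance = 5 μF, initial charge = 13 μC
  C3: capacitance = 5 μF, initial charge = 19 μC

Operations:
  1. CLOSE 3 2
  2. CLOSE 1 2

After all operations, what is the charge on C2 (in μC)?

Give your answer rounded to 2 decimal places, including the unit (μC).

Answer: 21.67 μC

Derivation:
Initial: C1(1μF, Q=10μC, V=10.00V), C2(5μF, Q=13μC, V=2.60V), C3(5μF, Q=19μC, V=3.80V)
Op 1: CLOSE 3-2: Q_total=32.00, C_total=10.00, V=3.20; Q3=16.00, Q2=16.00; dissipated=1.800
Op 2: CLOSE 1-2: Q_total=26.00, C_total=6.00, V=4.33; Q1=4.33, Q2=21.67; dissipated=19.267
Final charges: Q1=4.33, Q2=21.67, Q3=16.00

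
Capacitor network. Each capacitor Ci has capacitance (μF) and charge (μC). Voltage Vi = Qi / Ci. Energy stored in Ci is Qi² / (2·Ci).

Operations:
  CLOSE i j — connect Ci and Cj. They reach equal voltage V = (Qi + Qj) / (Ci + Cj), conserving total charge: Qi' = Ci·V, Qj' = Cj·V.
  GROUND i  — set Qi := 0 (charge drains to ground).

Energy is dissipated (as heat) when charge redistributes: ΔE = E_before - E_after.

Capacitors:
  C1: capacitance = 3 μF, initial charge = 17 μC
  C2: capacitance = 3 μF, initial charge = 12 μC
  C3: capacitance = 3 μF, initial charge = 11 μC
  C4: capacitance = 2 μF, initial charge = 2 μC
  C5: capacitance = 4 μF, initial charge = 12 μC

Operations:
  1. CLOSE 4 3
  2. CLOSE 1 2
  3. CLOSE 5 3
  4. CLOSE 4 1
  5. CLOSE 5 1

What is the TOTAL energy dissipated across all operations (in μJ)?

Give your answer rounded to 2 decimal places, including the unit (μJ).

Initial: C1(3μF, Q=17μC, V=5.67V), C2(3μF, Q=12μC, V=4.00V), C3(3μF, Q=11μC, V=3.67V), C4(2μF, Q=2μC, V=1.00V), C5(4μF, Q=12μC, V=3.00V)
Op 1: CLOSE 4-3: Q_total=13.00, C_total=5.00, V=2.60; Q4=5.20, Q3=7.80; dissipated=4.267
Op 2: CLOSE 1-2: Q_total=29.00, C_total=6.00, V=4.83; Q1=14.50, Q2=14.50; dissipated=2.083
Op 3: CLOSE 5-3: Q_total=19.80, C_total=7.00, V=2.83; Q5=11.31, Q3=8.49; dissipated=0.137
Op 4: CLOSE 4-1: Q_total=19.70, C_total=5.00, V=3.94; Q4=7.88, Q1=11.82; dissipated=2.993
Op 5: CLOSE 5-1: Q_total=23.13, C_total=7.00, V=3.30; Q5=13.22, Q1=9.91; dissipated=1.059
Total dissipated: 10.539 μJ

Answer: 10.54 μJ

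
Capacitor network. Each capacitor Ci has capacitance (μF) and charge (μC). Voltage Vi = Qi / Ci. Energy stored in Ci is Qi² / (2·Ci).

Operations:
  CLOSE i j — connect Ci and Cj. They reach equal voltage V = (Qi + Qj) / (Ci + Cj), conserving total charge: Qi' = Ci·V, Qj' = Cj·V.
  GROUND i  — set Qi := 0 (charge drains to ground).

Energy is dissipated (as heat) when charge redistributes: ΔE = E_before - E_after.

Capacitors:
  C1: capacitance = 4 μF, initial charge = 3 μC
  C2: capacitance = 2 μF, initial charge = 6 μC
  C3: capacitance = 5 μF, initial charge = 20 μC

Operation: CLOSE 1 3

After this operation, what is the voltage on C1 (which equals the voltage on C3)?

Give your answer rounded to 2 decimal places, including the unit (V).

Answer: 2.56 V

Derivation:
Initial: C1(4μF, Q=3μC, V=0.75V), C2(2μF, Q=6μC, V=3.00V), C3(5μF, Q=20μC, V=4.00V)
Op 1: CLOSE 1-3: Q_total=23.00, C_total=9.00, V=2.56; Q1=10.22, Q3=12.78; dissipated=11.736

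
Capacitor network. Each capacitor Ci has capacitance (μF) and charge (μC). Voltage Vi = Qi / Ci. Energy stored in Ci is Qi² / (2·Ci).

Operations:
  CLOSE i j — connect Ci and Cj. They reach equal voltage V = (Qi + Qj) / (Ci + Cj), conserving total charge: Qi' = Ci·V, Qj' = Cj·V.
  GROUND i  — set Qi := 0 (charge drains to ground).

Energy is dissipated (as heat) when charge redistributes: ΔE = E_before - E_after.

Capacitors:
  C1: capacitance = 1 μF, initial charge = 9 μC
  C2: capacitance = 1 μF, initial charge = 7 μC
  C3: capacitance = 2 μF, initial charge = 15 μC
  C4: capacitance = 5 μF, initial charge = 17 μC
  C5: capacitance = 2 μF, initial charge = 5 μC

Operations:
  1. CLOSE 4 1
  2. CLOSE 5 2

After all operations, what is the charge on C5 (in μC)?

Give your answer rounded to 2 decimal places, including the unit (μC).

Answer: 8.00 μC

Derivation:
Initial: C1(1μF, Q=9μC, V=9.00V), C2(1μF, Q=7μC, V=7.00V), C3(2μF, Q=15μC, V=7.50V), C4(5μF, Q=17μC, V=3.40V), C5(2μF, Q=5μC, V=2.50V)
Op 1: CLOSE 4-1: Q_total=26.00, C_total=6.00, V=4.33; Q4=21.67, Q1=4.33; dissipated=13.067
Op 2: CLOSE 5-2: Q_total=12.00, C_total=3.00, V=4.00; Q5=8.00, Q2=4.00; dissipated=6.750
Final charges: Q1=4.33, Q2=4.00, Q3=15.00, Q4=21.67, Q5=8.00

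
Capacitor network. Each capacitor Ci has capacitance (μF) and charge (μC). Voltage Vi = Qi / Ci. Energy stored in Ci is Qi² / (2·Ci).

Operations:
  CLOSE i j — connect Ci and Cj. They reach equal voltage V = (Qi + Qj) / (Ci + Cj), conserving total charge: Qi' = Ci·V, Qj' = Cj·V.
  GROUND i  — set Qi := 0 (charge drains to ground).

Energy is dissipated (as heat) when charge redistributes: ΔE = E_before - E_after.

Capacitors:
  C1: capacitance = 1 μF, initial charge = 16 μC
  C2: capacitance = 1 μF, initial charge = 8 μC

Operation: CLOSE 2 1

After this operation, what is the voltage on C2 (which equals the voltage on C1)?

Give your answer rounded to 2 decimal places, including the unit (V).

Answer: 12.00 V

Derivation:
Initial: C1(1μF, Q=16μC, V=16.00V), C2(1μF, Q=8μC, V=8.00V)
Op 1: CLOSE 2-1: Q_total=24.00, C_total=2.00, V=12.00; Q2=12.00, Q1=12.00; dissipated=16.000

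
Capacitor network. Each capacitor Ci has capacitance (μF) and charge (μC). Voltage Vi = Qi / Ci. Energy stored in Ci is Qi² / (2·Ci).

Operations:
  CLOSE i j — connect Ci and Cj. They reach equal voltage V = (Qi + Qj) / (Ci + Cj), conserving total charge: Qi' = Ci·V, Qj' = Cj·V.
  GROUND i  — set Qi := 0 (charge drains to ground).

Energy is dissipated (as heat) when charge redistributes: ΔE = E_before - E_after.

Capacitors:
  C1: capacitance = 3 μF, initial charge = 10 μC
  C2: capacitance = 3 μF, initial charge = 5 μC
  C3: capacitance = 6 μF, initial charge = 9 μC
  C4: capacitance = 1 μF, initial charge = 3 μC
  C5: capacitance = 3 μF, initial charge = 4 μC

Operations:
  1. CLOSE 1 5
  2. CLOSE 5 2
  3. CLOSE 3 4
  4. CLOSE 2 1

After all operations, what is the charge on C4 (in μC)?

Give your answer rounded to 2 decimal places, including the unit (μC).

Answer: 1.71 μC

Derivation:
Initial: C1(3μF, Q=10μC, V=3.33V), C2(3μF, Q=5μC, V=1.67V), C3(6μF, Q=9μC, V=1.50V), C4(1μF, Q=3μC, V=3.00V), C5(3μF, Q=4μC, V=1.33V)
Op 1: CLOSE 1-5: Q_total=14.00, C_total=6.00, V=2.33; Q1=7.00, Q5=7.00; dissipated=3.000
Op 2: CLOSE 5-2: Q_total=12.00, C_total=6.00, V=2.00; Q5=6.00, Q2=6.00; dissipated=0.333
Op 3: CLOSE 3-4: Q_total=12.00, C_total=7.00, V=1.71; Q3=10.29, Q4=1.71; dissipated=0.964
Op 4: CLOSE 2-1: Q_total=13.00, C_total=6.00, V=2.17; Q2=6.50, Q1=6.50; dissipated=0.083
Final charges: Q1=6.50, Q2=6.50, Q3=10.29, Q4=1.71, Q5=6.00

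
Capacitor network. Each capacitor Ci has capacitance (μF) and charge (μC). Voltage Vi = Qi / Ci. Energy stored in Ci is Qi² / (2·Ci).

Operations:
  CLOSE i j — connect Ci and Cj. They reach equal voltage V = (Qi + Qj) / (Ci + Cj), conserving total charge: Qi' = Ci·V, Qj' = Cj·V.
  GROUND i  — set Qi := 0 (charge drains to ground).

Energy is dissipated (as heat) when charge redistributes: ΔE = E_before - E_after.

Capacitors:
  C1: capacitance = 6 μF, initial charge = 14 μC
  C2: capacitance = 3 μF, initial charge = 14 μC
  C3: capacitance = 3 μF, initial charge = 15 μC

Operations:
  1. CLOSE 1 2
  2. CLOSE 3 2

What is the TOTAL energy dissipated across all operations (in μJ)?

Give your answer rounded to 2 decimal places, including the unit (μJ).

Initial: C1(6μF, Q=14μC, V=2.33V), C2(3μF, Q=14μC, V=4.67V), C3(3μF, Q=15μC, V=5.00V)
Op 1: CLOSE 1-2: Q_total=28.00, C_total=9.00, V=3.11; Q1=18.67, Q2=9.33; dissipated=5.444
Op 2: CLOSE 3-2: Q_total=24.33, C_total=6.00, V=4.06; Q3=12.17, Q2=12.17; dissipated=2.676
Total dissipated: 8.120 μJ

Answer: 8.12 μJ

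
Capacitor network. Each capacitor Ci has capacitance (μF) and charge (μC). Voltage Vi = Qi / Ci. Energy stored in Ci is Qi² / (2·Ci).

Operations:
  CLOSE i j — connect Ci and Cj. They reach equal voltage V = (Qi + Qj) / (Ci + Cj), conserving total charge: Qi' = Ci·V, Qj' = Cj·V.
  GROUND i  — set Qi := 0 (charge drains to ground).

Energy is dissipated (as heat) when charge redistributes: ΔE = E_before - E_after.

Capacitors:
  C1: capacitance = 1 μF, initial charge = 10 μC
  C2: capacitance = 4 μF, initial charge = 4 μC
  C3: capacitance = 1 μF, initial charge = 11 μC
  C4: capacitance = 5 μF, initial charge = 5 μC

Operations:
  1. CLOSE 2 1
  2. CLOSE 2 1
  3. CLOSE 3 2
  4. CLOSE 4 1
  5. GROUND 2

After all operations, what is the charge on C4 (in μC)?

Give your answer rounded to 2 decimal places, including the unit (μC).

Initial: C1(1μF, Q=10μC, V=10.00V), C2(4μF, Q=4μC, V=1.00V), C3(1μF, Q=11μC, V=11.00V), C4(5μF, Q=5μC, V=1.00V)
Op 1: CLOSE 2-1: Q_total=14.00, C_total=5.00, V=2.80; Q2=11.20, Q1=2.80; dissipated=32.400
Op 2: CLOSE 2-1: Q_total=14.00, C_total=5.00, V=2.80; Q2=11.20, Q1=2.80; dissipated=0.000
Op 3: CLOSE 3-2: Q_total=22.20, C_total=5.00, V=4.44; Q3=4.44, Q2=17.76; dissipated=26.896
Op 4: CLOSE 4-1: Q_total=7.80, C_total=6.00, V=1.30; Q4=6.50, Q1=1.30; dissipated=1.350
Op 5: GROUND 2: Q2=0; energy lost=39.427
Final charges: Q1=1.30, Q2=0.00, Q3=4.44, Q4=6.50

Answer: 6.50 μC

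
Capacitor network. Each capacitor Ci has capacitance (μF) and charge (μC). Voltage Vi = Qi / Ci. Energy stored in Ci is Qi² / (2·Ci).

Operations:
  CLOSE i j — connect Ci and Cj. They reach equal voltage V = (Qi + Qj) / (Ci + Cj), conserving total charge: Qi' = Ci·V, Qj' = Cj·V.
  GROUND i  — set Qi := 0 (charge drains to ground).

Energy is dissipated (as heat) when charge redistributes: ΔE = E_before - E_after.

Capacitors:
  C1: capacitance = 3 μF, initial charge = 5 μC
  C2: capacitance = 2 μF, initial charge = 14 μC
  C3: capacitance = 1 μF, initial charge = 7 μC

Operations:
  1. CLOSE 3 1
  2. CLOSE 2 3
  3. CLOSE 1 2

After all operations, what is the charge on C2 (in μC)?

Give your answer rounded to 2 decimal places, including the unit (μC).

Initial: C1(3μF, Q=5μC, V=1.67V), C2(2μF, Q=14μC, V=7.00V), C3(1μF, Q=7μC, V=7.00V)
Op 1: CLOSE 3-1: Q_total=12.00, C_total=4.00, V=3.00; Q3=3.00, Q1=9.00; dissipated=10.667
Op 2: CLOSE 2-3: Q_total=17.00, C_total=3.00, V=5.67; Q2=11.33, Q3=5.67; dissipated=5.333
Op 3: CLOSE 1-2: Q_total=20.33, C_total=5.00, V=4.07; Q1=12.20, Q2=8.13; dissipated=4.267
Final charges: Q1=12.20, Q2=8.13, Q3=5.67

Answer: 8.13 μC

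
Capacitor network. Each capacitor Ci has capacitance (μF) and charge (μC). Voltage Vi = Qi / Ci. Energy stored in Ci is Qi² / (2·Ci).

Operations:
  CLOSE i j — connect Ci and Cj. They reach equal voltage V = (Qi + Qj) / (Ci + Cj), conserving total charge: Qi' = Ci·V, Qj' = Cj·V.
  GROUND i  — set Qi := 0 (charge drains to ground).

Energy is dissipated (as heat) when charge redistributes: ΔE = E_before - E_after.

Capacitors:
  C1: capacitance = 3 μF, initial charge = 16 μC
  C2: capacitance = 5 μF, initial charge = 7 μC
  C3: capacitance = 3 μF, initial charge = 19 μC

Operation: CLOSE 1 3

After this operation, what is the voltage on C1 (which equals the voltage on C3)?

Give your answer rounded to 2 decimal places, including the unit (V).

Initial: C1(3μF, Q=16μC, V=5.33V), C2(5μF, Q=7μC, V=1.40V), C3(3μF, Q=19μC, V=6.33V)
Op 1: CLOSE 1-3: Q_total=35.00, C_total=6.00, V=5.83; Q1=17.50, Q3=17.50; dissipated=0.750

Answer: 5.83 V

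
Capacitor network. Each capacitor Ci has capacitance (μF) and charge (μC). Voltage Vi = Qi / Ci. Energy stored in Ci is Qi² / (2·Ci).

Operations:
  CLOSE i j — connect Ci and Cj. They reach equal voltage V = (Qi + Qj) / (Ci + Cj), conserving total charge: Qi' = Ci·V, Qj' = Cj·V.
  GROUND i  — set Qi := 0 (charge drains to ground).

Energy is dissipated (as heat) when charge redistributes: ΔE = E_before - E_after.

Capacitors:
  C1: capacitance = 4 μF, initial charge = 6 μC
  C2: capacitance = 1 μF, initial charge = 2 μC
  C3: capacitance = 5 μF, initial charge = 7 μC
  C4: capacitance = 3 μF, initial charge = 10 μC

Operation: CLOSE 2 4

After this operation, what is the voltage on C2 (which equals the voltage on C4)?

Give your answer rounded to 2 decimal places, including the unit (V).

Answer: 3.00 V

Derivation:
Initial: C1(4μF, Q=6μC, V=1.50V), C2(1μF, Q=2μC, V=2.00V), C3(5μF, Q=7μC, V=1.40V), C4(3μF, Q=10μC, V=3.33V)
Op 1: CLOSE 2-4: Q_total=12.00, C_total=4.00, V=3.00; Q2=3.00, Q4=9.00; dissipated=0.667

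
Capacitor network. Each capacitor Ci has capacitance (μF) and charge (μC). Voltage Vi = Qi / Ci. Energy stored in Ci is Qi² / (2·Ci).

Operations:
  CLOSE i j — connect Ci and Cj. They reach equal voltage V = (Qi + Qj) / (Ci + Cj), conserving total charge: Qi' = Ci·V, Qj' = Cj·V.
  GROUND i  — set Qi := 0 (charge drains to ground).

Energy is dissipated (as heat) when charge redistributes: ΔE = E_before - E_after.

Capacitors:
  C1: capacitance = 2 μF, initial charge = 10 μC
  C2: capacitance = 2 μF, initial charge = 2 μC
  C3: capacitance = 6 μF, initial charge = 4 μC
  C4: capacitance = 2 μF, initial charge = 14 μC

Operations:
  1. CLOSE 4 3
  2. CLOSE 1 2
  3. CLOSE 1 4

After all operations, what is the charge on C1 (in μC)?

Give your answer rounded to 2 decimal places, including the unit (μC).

Answer: 5.25 μC

Derivation:
Initial: C1(2μF, Q=10μC, V=5.00V), C2(2μF, Q=2μC, V=1.00V), C3(6μF, Q=4μC, V=0.67V), C4(2μF, Q=14μC, V=7.00V)
Op 1: CLOSE 4-3: Q_total=18.00, C_total=8.00, V=2.25; Q4=4.50, Q3=13.50; dissipated=30.083
Op 2: CLOSE 1-2: Q_total=12.00, C_total=4.00, V=3.00; Q1=6.00, Q2=6.00; dissipated=8.000
Op 3: CLOSE 1-4: Q_total=10.50, C_total=4.00, V=2.62; Q1=5.25, Q4=5.25; dissipated=0.281
Final charges: Q1=5.25, Q2=6.00, Q3=13.50, Q4=5.25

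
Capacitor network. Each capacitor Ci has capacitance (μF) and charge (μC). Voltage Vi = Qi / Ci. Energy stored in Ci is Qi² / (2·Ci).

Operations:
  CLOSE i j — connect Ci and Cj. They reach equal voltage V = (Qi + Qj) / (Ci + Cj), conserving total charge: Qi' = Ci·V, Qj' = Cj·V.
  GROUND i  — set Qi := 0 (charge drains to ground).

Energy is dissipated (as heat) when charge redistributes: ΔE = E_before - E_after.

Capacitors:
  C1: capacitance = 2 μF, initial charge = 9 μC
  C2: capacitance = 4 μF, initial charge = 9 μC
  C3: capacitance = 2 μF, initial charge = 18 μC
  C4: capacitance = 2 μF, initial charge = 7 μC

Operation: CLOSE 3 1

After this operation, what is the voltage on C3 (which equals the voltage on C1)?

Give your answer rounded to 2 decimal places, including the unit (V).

Initial: C1(2μF, Q=9μC, V=4.50V), C2(4μF, Q=9μC, V=2.25V), C3(2μF, Q=18μC, V=9.00V), C4(2μF, Q=7μC, V=3.50V)
Op 1: CLOSE 3-1: Q_total=27.00, C_total=4.00, V=6.75; Q3=13.50, Q1=13.50; dissipated=10.125

Answer: 6.75 V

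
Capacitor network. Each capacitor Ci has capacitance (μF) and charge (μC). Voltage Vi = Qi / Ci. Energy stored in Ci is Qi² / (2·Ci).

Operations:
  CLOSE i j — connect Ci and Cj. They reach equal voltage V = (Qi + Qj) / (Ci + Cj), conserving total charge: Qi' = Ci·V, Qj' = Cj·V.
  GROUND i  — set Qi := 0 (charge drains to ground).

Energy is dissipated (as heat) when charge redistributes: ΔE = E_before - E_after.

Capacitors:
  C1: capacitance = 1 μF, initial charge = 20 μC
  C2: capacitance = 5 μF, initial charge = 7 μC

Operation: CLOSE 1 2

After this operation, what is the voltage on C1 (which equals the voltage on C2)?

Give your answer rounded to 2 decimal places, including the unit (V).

Answer: 4.50 V

Derivation:
Initial: C1(1μF, Q=20μC, V=20.00V), C2(5μF, Q=7μC, V=1.40V)
Op 1: CLOSE 1-2: Q_total=27.00, C_total=6.00, V=4.50; Q1=4.50, Q2=22.50; dissipated=144.150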